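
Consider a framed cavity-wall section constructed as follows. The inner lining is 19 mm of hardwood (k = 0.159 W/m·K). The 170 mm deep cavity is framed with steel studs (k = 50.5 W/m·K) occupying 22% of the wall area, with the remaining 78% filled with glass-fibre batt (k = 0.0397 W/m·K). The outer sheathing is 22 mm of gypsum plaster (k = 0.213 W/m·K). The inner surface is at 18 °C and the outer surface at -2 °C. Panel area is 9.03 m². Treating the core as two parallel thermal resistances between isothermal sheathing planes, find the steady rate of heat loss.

Q ≈ 759 W

Sheathing layers in series; stud and cavity paths in parallel between them.
R_inner = 0.019/(0.159×9.03) = 0.01323 K/W
R_stud  = 0.17/(50.5×0.22×9.03) = 0.001695 K/W
R_cav   = 0.17/(0.0397×0.78×9.03) = 0.608 K/W
1/R_core = 1/R_stud + 1/R_cav → R_core = 0.00169 K/W
R_outer = 0.022/(0.213×9.03) = 0.01144 K/W
R_total = 0.02636 K/W
Q = ΔT/R_total = 20/0.02636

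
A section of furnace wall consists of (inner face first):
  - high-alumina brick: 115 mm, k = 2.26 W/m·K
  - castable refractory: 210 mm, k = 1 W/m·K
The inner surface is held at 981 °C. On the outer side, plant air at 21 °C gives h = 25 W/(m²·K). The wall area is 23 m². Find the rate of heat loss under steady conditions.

Treating each layer as a thermal resistance in series:
R_high-alumina brick = L/(kA) = 0.115/(2.26×23) = 0.002212 K/W
R_castable refractory = L/(kA) = 0.21/(1×23) = 0.00913 K/W
R_outer film = 1/(h_o·A) = 1/(25×23) = 0.001739 K/W
R_total = 0.01308 K/W
Q = ΔT / R_total = 960 / 0.01308

Q ≈ 73400 W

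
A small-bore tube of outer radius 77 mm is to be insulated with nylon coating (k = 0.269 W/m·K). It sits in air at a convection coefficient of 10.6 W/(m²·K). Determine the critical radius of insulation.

r_cr ≈ 25.4 mm

For a cylinder r_cr = k/h = 0.269/10.6
r_cr = 25.4 mm; since the bare radius (77 mm) is above r_cr, any added insulation will reduce heat loss.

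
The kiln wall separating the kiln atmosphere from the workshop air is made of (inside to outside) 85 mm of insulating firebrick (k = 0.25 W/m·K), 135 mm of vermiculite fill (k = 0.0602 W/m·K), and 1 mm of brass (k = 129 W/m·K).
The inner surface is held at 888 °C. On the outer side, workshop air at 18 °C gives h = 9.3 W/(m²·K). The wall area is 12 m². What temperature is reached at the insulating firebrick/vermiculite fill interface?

T ≈ 778 °C

Thermal resistances in series:
R_insulating firebrick = L/(kA) = 0.085/(0.25×12) = 0.02833 K/W
R_vermiculite fill = L/(kA) = 0.135/(0.0602×12) = 0.1869 K/W
R_brass = L/(kA) = 0.001/(129×12) = 6.46×10^-7 K/W
R_outer film = 1/(h_o·A) = 1/(9.3×12) = 0.008961 K/W
R_total = 0.2242 K/W;  Q = ΔT/R_total = 870/0.2242 = 3881 W
T_interface = T_inner − Q·ΣR(inner→interface) = 888 − 3880×0.02833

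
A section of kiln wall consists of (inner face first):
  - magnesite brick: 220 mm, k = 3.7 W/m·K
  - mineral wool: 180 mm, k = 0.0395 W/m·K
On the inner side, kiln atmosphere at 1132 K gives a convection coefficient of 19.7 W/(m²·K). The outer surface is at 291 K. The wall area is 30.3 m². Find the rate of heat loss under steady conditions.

Series thermal resistances:
R_inner film = 1/(h_i·A) = 1/(19.7×30.3) = 0.001675 K/W
R_magnesite brick = L/(kA) = 0.22/(3.7×30.3) = 0.001962 K/W
R_mineral wool = L/(kA) = 0.18/(0.0395×30.3) = 0.1504 K/W
R_total = 0.154 K/W
Q = ΔT / R_total = 841 / 0.154

Q ≈ 5460 W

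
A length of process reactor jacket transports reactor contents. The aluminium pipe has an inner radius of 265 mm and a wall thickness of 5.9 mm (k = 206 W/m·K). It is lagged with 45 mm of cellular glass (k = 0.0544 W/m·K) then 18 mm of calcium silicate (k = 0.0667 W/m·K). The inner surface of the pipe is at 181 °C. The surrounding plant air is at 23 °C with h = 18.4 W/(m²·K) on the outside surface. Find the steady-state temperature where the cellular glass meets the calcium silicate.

T ≈ 64.1 °C

Cylindrical conduction, so R = ln(r₂/r₁)/(2πkL) per layer, in series:
R_aluminium pipe wall = ln(270.9/265)/(2π×206×1) = 1.701×10^-5 K/W
R_cellular glass = ln(315.9/270.9)/(2π×0.0544×1) = 0.4496 K/W
R_calcium silicate = ln(333.9/315.9)/(2π×0.0667×1) = 0.1322 K/W
R_outer film = 1/(h_o·2πr_oL) = 1/(18.4×2π×0.3339×1) = 0.02591 K/W
R_total = 0.6078 K/W
Q = ΔT/R_total = 158/0.6078
Q = 260 W/m
T_interface = T_inner − Q·ΣR(inner→interface) = 181 − 260×0.4496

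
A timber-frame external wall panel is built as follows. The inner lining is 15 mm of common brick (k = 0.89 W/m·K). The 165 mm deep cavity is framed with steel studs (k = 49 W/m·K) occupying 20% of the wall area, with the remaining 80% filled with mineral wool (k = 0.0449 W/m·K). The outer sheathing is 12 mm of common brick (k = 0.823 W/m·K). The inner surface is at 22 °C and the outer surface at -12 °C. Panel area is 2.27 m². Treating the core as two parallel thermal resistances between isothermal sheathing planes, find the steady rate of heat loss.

Sheathing layers in series; stud and cavity paths in parallel between them.
R_inner = 0.015/(0.89×2.27) = 0.007425 K/W
R_stud  = 0.165/(49×0.2×2.27) = 0.007417 K/W
R_cav   = 0.165/(0.0449×0.8×2.27) = 2.024 K/W
1/R_core = 1/R_stud + 1/R_cav → R_core = 0.00739 K/W
R_outer = 0.012/(0.823×2.27) = 0.006423 K/W
R_total = 0.02124 K/W
Q = ΔT/R_total = 34/0.02124

Q ≈ 1600 W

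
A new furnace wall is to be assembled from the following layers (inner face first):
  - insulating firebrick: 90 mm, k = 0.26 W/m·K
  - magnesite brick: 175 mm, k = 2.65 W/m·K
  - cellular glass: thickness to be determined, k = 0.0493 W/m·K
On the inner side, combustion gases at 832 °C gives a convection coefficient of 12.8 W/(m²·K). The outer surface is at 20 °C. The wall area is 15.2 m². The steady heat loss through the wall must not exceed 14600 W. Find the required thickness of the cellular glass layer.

Treating each layer as a thermal resistance in series:
R_inner film = 1/(h_i·A) = 1/(12.8×15.2) = 0.00514 K/W
R_insulating firebrick = L/(kA) = 0.09/(0.26×15.2) = 0.02277 K/W
R_magnesite brick = L/(kA) = 0.175/(2.65×15.2) = 0.004345 K/W
Sum of the known resistances R_other = 0.03226 K/W
Required total resistance R_tot = ΔT/Q_allow = 812/14600 = 0.05562 K/W
R_cellular glass = R_tot − R_other = 0.02336 K/W
L = R·k·A = 0.02336×0.0493×15.2

L ≈ 17.5 mm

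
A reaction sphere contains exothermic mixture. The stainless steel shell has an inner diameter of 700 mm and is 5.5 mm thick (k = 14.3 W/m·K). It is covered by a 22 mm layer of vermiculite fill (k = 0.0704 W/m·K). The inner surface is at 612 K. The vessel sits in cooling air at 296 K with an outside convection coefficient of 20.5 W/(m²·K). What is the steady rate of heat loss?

Q ≈ 1490 W

Each spherical layer contributes R = (1/r_i − 1/r_o)/(4πk):
R_stainless steel shell = (1/0.35 − 1/0.3555)/(4π×14.3) = 2.46×10^-4 K/W
R_vermiculite fill = (1/0.3555 − 1/0.3775)/(4π×0.0704) = 0.1853 K/W
R_outer film = 1/(h·4πr_o²) = 1/(20.5×4π×0.3775²) = 0.02724 K/W
R_total = 0.2128 K/W
Q = ΔT/R_total = 316/0.2128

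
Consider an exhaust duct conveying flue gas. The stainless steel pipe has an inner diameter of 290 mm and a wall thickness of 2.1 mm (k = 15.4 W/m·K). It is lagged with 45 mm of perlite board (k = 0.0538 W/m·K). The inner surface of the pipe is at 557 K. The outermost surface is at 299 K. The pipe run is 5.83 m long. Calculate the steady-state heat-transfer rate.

Per-layer cylindrical resistances, series-summed:
R_stainless steel pipe wall = ln(147.1/145)/(2π×15.4×5.83) = 2.549×10^-5 K/W
R_perlite board = ln(192.1/147.1)/(2π×0.0538×5.83) = 0.1354 K/W
R_total = 0.1355 K/W
Q = ΔT/R_total = 258/0.1355

Q ≈ 1900 W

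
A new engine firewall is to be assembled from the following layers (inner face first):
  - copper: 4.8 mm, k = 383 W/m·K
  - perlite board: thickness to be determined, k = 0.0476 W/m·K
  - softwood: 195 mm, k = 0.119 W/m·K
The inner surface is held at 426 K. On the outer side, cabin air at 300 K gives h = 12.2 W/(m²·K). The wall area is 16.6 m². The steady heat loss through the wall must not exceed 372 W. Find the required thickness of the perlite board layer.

Series thermal resistances:
R_copper = L/(kA) = 0.0048/(383×16.6) = 7.55×10^-7 K/W
R_softwood = L/(kA) = 0.195/(0.119×16.6) = 0.09871 K/W
R_outer film = 1/(h_o·A) = 1/(12.2×16.6) = 0.004938 K/W
Sum of the known resistances R_other = 0.1037 K/W
Required total resistance R_tot = ΔT/Q_allow = 126/372 = 0.3387 K/W
R_perlite board = R_tot − R_other = 0.2351 K/W
L = R·k·A = 0.2351×0.0476×16.6

L ≈ 186 mm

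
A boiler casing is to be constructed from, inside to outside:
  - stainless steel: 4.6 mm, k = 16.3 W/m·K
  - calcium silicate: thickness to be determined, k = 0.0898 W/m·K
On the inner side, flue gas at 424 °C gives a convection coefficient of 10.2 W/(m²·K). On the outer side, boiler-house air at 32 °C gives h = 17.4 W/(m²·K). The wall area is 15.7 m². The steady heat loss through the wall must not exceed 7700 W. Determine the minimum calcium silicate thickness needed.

Series thermal resistances:
R_inner film = 1/(h_i·A) = 1/(10.2×15.7) = 0.006245 K/W
R_stainless steel = L/(kA) = 0.0046/(16.3×15.7) = 1.798×10^-5 K/W
R_outer film = 1/(h_o·A) = 1/(17.4×15.7) = 0.003661 K/W
Sum of the known resistances R_other = 0.009923 K/W
Required total resistance R_tot = ΔT/Q_allow = 392/7700 = 0.05091 K/W
R_calcium silicate = R_tot − R_other = 0.04099 K/W
L = R·k·A = 0.04099×0.0898×15.7

L ≈ 57.8 mm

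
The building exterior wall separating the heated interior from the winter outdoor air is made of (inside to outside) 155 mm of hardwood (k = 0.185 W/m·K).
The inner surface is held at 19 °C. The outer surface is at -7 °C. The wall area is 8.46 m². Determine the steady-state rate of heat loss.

Q ≈ 263 W

Using the resistance-network approach (series):
R_hardwood = L/(kA) = 0.155/(0.185×8.46) = 0.09904 K/W
R_total = 0.09904 K/W
Q = ΔT / R_total = 26 / 0.09904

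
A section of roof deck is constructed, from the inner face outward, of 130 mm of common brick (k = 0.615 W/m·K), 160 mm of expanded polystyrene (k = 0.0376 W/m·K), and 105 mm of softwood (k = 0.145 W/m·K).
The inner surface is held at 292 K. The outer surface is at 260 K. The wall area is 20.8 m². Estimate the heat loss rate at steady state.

Q ≈ 128 W

Model the wall as resistances in series:
R_common brick = L/(kA) = 0.13/(0.615×20.8) = 0.01016 K/W
R_expanded polystyrene = L/(kA) = 0.16/(0.0376×20.8) = 0.2046 K/W
R_softwood = L/(kA) = 0.105/(0.145×20.8) = 0.03481 K/W
R_total = 0.2496 K/W
Q = ΔT / R_total = 32 / 0.2496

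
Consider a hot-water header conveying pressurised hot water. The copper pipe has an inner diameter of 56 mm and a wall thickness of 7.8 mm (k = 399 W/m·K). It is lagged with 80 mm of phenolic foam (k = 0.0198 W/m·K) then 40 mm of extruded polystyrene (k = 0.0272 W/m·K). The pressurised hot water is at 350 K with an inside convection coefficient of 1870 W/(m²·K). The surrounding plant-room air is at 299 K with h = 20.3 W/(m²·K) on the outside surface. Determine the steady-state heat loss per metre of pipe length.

Cylindrical conduction, so R = ln(r₂/r₁)/(2πkL) per layer, in series:
R_inner film = 1/(h_i·2πr₁L) = 1/(1870×2π×0.028×1) = 0.00304 K/W
R_copper pipe wall = ln(35.8/28)/(2π×399×1) = 9.802×10^-5 K/W
R_phenolic foam = ln(115.8/35.8)/(2π×0.0198×1) = 9.436 K/W
R_extruded polystyrene = ln(155.8/115.8)/(2π×0.0272×1) = 1.736 K/W
R_outer film = 1/(h_o·2πr_oL) = 1/(20.3×2π×0.1558×1) = 0.05032 K/W
R_total = 11.23 K/W
Q = ΔT/R_total = 51/11.23

q′ ≈ 4.54 W/m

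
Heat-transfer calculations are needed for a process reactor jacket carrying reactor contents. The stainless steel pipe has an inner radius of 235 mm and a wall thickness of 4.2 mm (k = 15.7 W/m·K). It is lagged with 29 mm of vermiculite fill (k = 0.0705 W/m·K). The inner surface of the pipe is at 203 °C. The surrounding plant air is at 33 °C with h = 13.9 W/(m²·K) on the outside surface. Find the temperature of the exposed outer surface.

Radial resistances (cylindrical: R_cond = ln(r_o/r_i)/(2πkL), R_conv = 1/(h·2πrL)):
R_stainless steel pipe wall = ln(239.2/235)/(2π×15.7×1) = 1.796×10^-4 K/W
R_vermiculite fill = ln(268.2/239.2)/(2π×0.0705×1) = 0.2583 K/W
R_outer film = 1/(h_o·2πr_oL) = 1/(13.9×2π×0.2682×1) = 0.04269 K/W
R_total = 0.3012 K/W
Q = ΔT/R_total = 170/0.3012
Q = 564 W/m
T_interface = T_inner − Q·ΣR(inner→interface) = 203 − 564×0.2585

T ≈ 57.1 °C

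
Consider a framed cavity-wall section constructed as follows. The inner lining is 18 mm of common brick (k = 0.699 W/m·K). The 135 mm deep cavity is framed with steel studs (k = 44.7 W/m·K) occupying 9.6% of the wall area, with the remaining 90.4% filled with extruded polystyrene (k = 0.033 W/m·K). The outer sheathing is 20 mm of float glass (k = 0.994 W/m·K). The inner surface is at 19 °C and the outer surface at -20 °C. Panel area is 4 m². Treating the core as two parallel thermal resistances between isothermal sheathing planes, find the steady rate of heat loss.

Sheathing layers in series; stud and cavity paths in parallel between them.
R_inner = 0.018/(0.699×4) = 0.006438 K/W
R_stud  = 0.135/(44.7×0.096×4) = 0.007865 K/W
R_cav   = 0.135/(0.033×0.904×4) = 1.131 K/W
1/R_core = 1/R_stud + 1/R_cav → R_core = 0.007811 K/W
R_outer = 0.02/(0.994×4) = 0.00503 K/W
R_total = 0.01928 K/W
Q = ΔT/R_total = 39/0.01928

Q ≈ 2020 W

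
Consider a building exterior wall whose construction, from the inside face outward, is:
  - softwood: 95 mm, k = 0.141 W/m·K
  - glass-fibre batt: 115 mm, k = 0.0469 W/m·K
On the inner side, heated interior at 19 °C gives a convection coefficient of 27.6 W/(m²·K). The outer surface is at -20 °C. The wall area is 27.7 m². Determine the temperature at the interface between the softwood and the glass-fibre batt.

Thermal resistances in series:
R_inner film = 1/(h_i·A) = 1/(27.6×27.7) = 0.001308 K/W
R_softwood = L/(kA) = 0.095/(0.141×27.7) = 0.02432 K/W
R_glass-fibre batt = L/(kA) = 0.115/(0.0469×27.7) = 0.08852 K/W
R_total = 0.1142 K/W;  Q = ΔT/R_total = 39/0.1142 = 341.6 W
T_interface = T_inner − Q·ΣR(inner→interface) = 19 − 342×0.02563

T ≈ 10.2 °C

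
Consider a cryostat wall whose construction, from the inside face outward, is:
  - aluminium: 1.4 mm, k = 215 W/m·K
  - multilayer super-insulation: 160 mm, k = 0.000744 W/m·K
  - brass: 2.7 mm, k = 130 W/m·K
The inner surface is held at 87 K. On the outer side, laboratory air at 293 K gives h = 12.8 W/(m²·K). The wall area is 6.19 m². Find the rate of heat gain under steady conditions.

Thermal resistances in series:
R_aluminium = L/(kA) = 0.0014/(215×6.19) = 1.052×10^-6 K/W
R_multilayer super-insulation = L/(kA) = 0.16/(0.000744×6.19) = 34.74 K/W
R_brass = L/(kA) = 0.0027/(130×6.19) = 3.355×10^-6 K/W
R_outer film = 1/(h_o·A) = 1/(12.8×6.19) = 0.01262 K/W
R_total = 34.75 K/W
Q = ΔT / R_total = 206 / 34.75

Q ≈ 5.93 W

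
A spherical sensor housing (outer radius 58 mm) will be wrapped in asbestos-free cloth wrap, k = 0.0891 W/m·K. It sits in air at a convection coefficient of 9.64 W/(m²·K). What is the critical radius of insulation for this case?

r_cr ≈ 18.5 mm

For a sphere r_cr = 2k/h = 2×0.0891/9.64
r_cr = 18.5 mm; since the bare radius (58 mm) is above r_cr, any added insulation will reduce heat loss.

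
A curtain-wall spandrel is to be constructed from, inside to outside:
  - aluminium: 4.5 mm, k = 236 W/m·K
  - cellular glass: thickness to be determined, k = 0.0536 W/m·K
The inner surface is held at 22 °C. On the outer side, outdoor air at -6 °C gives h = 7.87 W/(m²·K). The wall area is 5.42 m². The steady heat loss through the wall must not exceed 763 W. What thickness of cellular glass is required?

Using the resistance-network approach (series):
R_aluminium = L/(kA) = 0.0045/(236×5.42) = 3.518×10^-6 K/W
R_outer film = 1/(h_o·A) = 1/(7.87×5.42) = 0.02344 K/W
Sum of the known resistances R_other = 0.02345 K/W
Required total resistance R_tot = ΔT/Q_allow = 28/763 = 0.0367 K/W
R_cellular glass = R_tot − R_other = 0.01325 K/W
L = R·k·A = 0.01325×0.0536×5.42

L ≈ 3.85 mm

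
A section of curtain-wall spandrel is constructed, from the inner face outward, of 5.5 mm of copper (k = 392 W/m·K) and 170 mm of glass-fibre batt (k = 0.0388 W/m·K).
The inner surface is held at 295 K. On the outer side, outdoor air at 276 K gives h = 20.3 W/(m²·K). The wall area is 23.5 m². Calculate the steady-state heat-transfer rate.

Series thermal resistances:
R_copper = L/(kA) = 0.0055/(392×23.5) = 5.97×10^-7 K/W
R_glass-fibre batt = L/(kA) = 0.17/(0.0388×23.5) = 0.1864 K/W
R_outer film = 1/(h_o·A) = 1/(20.3×23.5) = 0.002096 K/W
R_total = 0.1885 K/W
Q = ΔT / R_total = 19 / 0.1885

Q ≈ 101 W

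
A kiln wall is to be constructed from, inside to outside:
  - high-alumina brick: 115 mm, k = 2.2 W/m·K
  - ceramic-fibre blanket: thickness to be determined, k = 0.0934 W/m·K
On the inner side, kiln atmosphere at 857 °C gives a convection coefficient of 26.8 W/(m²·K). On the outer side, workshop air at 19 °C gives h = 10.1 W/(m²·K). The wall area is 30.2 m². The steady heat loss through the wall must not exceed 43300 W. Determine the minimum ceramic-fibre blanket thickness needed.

L ≈ 37 mm

Thermal resistances in series:
R_inner film = 1/(h_i·A) = 1/(26.8×30.2) = 0.001236 K/W
R_high-alumina brick = L/(kA) = 0.115/(2.2×30.2) = 0.001731 K/W
R_outer film = 1/(h_o·A) = 1/(10.1×30.2) = 0.003278 K/W
Sum of the known resistances R_other = 0.006245 K/W
Required total resistance R_tot = ΔT/Q_allow = 838/43300 = 0.01935 K/W
R_ceramic-fibre blanket = R_tot − R_other = 0.01311 K/W
L = R·k·A = 0.01311×0.0934×30.2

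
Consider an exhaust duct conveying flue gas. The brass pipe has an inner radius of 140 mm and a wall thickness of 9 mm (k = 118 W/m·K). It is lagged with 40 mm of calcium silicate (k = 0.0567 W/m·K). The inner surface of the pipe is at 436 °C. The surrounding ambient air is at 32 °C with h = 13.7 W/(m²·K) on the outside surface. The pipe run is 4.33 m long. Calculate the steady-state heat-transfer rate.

Q ≈ 2400 W

Cylindrical conduction, so R = ln(r₂/r₁)/(2πkL) per layer, in series:
R_brass pipe wall = ln(149/140)/(2π×118×4.33) = 1.941×10^-5 K/W
R_calcium silicate = ln(189/149)/(2π×0.0567×4.33) = 0.1542 K/W
R_outer film = 1/(h_o·2πr_oL) = 1/(13.7×2π×0.189×4.33) = 0.0142 K/W
R_total = 0.1684 K/W
Q = ΔT/R_total = 404/0.1684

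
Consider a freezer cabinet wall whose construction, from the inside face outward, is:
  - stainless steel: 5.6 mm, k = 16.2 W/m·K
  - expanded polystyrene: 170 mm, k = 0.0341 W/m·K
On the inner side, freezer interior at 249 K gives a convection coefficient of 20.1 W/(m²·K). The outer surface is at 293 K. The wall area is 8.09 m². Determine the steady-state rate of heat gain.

Q ≈ 70.7 W

Series thermal resistances:
R_inner film = 1/(h_i·A) = 1/(20.1×8.09) = 0.00615 K/W
R_stainless steel = L/(kA) = 0.0056/(16.2×8.09) = 4.273×10^-5 K/W
R_expanded polystyrene = L/(kA) = 0.17/(0.0341×8.09) = 0.6162 K/W
R_total = 0.6224 K/W
Q = ΔT / R_total = 44 / 0.6224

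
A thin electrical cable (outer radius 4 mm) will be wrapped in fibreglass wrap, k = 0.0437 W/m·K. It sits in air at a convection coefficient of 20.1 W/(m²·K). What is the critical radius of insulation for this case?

r_cr ≈ 2.17 mm

For a cylinder r_cr = k/h = 0.0437/20.1
r_cr = 2.17 mm; since the bare radius (4 mm) is above r_cr, any added insulation will reduce heat loss.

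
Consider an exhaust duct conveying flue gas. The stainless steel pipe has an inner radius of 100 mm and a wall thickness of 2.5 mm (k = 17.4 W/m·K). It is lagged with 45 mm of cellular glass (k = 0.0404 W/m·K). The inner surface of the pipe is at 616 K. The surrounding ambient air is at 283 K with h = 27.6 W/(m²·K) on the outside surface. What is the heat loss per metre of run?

Per-layer cylindrical resistances, series-summed:
R_stainless steel pipe wall = ln(102.5/100)/(2π×17.4×1) = 2.259×10^-4 K/W
R_cellular glass = ln(147.5/102.5)/(2π×0.0404×1) = 1.434 K/W
R_outer film = 1/(h_o·2πr_oL) = 1/(27.6×2π×0.1475×1) = 0.03909 K/W
R_total = 1.473 K/W
Q = ΔT/R_total = 333/1.473

q′ ≈ 226 W/m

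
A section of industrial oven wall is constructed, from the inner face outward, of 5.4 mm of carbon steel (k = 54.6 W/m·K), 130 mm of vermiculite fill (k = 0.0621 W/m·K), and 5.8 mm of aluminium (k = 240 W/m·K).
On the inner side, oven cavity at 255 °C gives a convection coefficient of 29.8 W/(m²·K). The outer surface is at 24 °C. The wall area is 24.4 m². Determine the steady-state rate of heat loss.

Model the wall as resistances in series:
R_inner film = 1/(h_i·A) = 1/(29.8×24.4) = 0.001375 K/W
R_carbon steel = L/(kA) = 0.0054/(54.6×24.4) = 4.053×10^-6 K/W
R_vermiculite fill = L/(kA) = 0.13/(0.0621×24.4) = 0.08579 K/W
R_aluminium = L/(kA) = 0.0058/(240×24.4) = 9.904×10^-7 K/W
R_total = 0.08718 K/W
Q = ΔT / R_total = 231 / 0.08718

Q ≈ 2650 W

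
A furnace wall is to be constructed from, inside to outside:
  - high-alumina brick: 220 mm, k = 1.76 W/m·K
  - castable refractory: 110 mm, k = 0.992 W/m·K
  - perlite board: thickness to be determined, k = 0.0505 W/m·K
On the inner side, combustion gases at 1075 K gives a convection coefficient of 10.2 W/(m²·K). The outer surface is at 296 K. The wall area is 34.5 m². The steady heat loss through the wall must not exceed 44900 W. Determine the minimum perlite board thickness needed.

Thermal resistances in series:
R_inner film = 1/(h_i·A) = 1/(10.2×34.5) = 0.002842 K/W
R_high-alumina brick = L/(kA) = 0.22/(1.76×34.5) = 0.003623 K/W
R_castable refractory = L/(kA) = 0.11/(0.992×34.5) = 0.003214 K/W
Sum of the known resistances R_other = 0.009679 K/W
Required total resistance R_tot = ΔT/Q_allow = 779/44900 = 0.01735 K/W
R_perlite board = R_tot − R_other = 0.007671 K/W
L = R·k·A = 0.007671×0.0505×34.5

L ≈ 13.4 mm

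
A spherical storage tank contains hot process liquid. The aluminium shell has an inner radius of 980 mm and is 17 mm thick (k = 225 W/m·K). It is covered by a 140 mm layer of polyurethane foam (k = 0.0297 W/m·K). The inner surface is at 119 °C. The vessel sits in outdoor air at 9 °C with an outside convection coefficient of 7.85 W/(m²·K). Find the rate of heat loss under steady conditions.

Q ≈ 325 W

For a spherical shell R = (1/r₁ − 1/r₂)/(4πk); film R = 1/(h·4πr²). In series:
R_aluminium shell = (1/0.98 − 1/0.997)/(4π×225) = 6.154×10^-6 K/W
R_polyurethane foam = (1/0.997 − 1/1.137)/(4π×0.0297) = 0.3309 K/W
R_outer film = 1/(h·4πr_o²) = 1/(7.85×4π×1.137²) = 0.007842 K/W
R_total = 0.3388 K/W
Q = ΔT/R_total = 110/0.3388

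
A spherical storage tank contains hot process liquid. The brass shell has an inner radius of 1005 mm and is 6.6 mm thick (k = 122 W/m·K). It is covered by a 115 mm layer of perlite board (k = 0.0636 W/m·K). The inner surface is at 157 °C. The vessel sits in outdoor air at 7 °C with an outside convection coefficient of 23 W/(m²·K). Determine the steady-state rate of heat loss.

Radial (spherical) resistances in series:
R_brass shell = (1/1.005 − 1/1.0116)/(4π×122) = 4.234×10^-6 K/W
R_perlite board = (1/1.0116 − 1/1.1266)/(4π×0.0636) = 0.1263 K/W
R_outer film = 1/(h·4πr_o²) = 1/(23×4π×1.1266²) = 0.002726 K/W
R_total = 0.129 K/W
Q = ΔT/R_total = 150/0.129

Q ≈ 1160 W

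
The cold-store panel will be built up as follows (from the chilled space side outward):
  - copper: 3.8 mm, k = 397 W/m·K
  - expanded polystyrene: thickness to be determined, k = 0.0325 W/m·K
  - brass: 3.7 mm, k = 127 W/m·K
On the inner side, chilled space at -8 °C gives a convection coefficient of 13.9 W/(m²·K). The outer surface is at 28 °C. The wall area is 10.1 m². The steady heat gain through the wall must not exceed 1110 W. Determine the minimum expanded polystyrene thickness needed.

Model the wall as resistances in series:
R_inner film = 1/(h_i·A) = 1/(13.9×10.1) = 0.007123 K/W
R_copper = L/(kA) = 0.0038/(397×10.1) = 9.477×10^-7 K/W
R_brass = L/(kA) = 0.0037/(127×10.1) = 2.885×10^-6 K/W
Sum of the known resistances R_other = 0.007127 K/W
Required total resistance R_tot = ΔT/Q_allow = 36/1110 = 0.03243 K/W
R_expanded polystyrene = R_tot − R_other = 0.02531 K/W
L = R·k·A = 0.02531×0.0325×10.1

L ≈ 8.31 mm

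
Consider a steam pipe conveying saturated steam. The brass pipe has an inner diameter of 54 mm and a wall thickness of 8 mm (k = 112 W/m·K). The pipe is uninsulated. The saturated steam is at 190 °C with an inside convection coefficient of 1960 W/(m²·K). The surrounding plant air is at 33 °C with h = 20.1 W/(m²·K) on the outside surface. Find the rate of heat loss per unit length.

q′ ≈ 684 W/m

Radial resistances (cylindrical: R_cond = ln(r_o/r_i)/(2πkL), R_conv = 1/(h·2πrL)):
R_inner film = 1/(h_i·2πr₁L) = 1/(1960×2π×0.027×1) = 0.003007 K/W
R_brass pipe wall = ln(35/27)/(2π×112×1) = 3.688×10^-4 K/W
R_outer film = 1/(h_o·2πr_oL) = 1/(20.1×2π×0.035×1) = 0.2262 K/W
R_total = 0.2296 K/W
Q = ΔT/R_total = 157/0.2296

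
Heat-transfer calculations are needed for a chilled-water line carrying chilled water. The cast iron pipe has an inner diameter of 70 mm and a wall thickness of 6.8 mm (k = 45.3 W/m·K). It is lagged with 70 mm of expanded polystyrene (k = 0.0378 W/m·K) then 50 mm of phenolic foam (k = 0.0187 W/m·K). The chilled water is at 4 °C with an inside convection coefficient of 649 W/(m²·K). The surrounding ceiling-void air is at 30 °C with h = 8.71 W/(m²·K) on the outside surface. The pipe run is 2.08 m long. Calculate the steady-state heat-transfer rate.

Q ≈ 7.3 W

Treating each annulus and film as a series resistance:
R_inner film = 1/(h_i·2πr₁L) = 1/(649×2π×0.035×2.08) = 0.003369 K/W
R_cast iron pipe wall = ln(41.8/35)/(2π×45.3×2.08) = 2.999×10^-4 K/W
R_expanded polystyrene = ln(111.8/41.8)/(2π×0.0378×2.08) = 1.991 K/W
R_phenolic foam = ln(161.8/111.8)/(2π×0.0187×2.08) = 1.513 K/W
R_outer film = 1/(h_o·2πr_oL) = 1/(8.71×2π×0.1618×2.08) = 0.0543 K/W
R_total = 3.562 K/W
Q = ΔT/R_total = 26/3.562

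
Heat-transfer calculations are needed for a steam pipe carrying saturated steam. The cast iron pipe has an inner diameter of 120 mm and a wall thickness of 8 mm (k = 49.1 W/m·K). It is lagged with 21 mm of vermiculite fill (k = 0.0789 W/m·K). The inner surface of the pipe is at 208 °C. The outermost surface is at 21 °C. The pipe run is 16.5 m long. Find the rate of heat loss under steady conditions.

For a radial system each layer contributes R = ln(r_out/r_in)/(2πkL); films add R = 1/(hA).
R_cast iron pipe wall = ln(68/60)/(2π×49.1×16.5) = 2.459×10^-5 K/W
R_vermiculite fill = ln(89/68)/(2π×0.0789×16.5) = 0.0329 K/W
R_total = 0.03293 K/W
Q = ΔT/R_total = 187/0.03293

Q ≈ 5680 W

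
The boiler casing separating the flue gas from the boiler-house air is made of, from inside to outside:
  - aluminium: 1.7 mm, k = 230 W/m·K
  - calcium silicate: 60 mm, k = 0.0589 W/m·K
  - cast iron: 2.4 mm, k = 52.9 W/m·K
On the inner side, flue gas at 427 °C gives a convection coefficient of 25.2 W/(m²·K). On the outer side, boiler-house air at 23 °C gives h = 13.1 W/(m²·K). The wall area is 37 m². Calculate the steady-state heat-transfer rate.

Q ≈ 13200 W

Using the resistance-network approach (series):
R_inner film = 1/(h_i·A) = 1/(25.2×37) = 0.001073 K/W
R_aluminium = L/(kA) = 0.0017/(230×37) = 1.998×10^-7 K/W
R_calcium silicate = L/(kA) = 0.06/(0.0589×37) = 0.02753 K/W
R_cast iron = L/(kA) = 0.0024/(52.9×37) = 1.226×10^-6 K/W
R_outer film = 1/(h_o·A) = 1/(13.1×37) = 0.002063 K/W
R_total = 0.03067 K/W
Q = ΔT / R_total = 404 / 0.03067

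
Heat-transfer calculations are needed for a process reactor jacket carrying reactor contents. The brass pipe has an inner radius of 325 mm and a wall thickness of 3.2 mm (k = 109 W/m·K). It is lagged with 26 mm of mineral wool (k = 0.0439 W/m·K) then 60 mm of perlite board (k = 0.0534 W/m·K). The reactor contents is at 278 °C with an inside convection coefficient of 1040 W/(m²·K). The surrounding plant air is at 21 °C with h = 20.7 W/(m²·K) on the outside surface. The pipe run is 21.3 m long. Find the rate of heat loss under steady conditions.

Q ≈ 7190 W

Per-layer cylindrical resistances, series-summed:
R_inner film = 1/(h_i·2πr₁L) = 1/(1040×2π×0.325×21.3) = 2.211×10^-5 K/W
R_brass pipe wall = ln(328.2/325)/(2π×109×21.3) = 6.717×10^-7 K/W
R_mineral wool = ln(354.2/328.2)/(2π×0.0439×21.3) = 0.01298 K/W
R_perlite board = ln(414.2/354.2)/(2π×0.0534×21.3) = 0.0219 K/W
R_outer film = 1/(h_o·2πr_oL) = 1/(20.7×2π×0.4142×21.3) = 8.715×10^-4 K/W
R_total = 0.03577 K/W
Q = ΔT/R_total = 257/0.03577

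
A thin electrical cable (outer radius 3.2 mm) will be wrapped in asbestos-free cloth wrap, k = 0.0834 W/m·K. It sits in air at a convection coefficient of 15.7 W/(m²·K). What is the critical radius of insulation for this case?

For a cylinder r_cr = k/h = 0.0834/15.7
r_cr = 5.31 mm; since the bare radius (3.2 mm) is below r_cr, adding a thin layer of insulation will *increase* heat loss.

r_cr ≈ 5.31 mm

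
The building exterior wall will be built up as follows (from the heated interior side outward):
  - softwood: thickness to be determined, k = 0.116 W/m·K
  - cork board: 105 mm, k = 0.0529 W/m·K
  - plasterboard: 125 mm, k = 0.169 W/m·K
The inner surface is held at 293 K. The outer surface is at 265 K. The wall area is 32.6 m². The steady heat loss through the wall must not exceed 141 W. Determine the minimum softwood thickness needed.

Model the wall as resistances in series:
R_cork board = L/(kA) = 0.105/(0.0529×32.6) = 0.06089 K/W
R_plasterboard = L/(kA) = 0.125/(0.169×32.6) = 0.02269 K/W
Sum of the known resistances R_other = 0.08357 K/W
Required total resistance R_tot = ΔT/Q_allow = 28/141 = 0.1986 K/W
R_softwood = R_tot − R_other = 0.115 K/W
L = R·k·A = 0.115×0.116×32.6

L ≈ 435 mm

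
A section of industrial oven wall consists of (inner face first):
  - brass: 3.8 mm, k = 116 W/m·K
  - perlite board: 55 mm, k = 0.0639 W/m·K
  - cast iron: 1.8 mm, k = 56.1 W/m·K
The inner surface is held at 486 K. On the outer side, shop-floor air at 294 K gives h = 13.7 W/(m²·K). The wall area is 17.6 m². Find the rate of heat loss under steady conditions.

Treating each layer as a thermal resistance in series:
R_brass = L/(kA) = 0.0038/(116×17.6) = 1.861×10^-6 K/W
R_perlite board = L/(kA) = 0.055/(0.0639×17.6) = 0.0489 K/W
R_cast iron = L/(kA) = 0.0018/(56.1×17.6) = 1.823×10^-6 K/W
R_outer film = 1/(h_o·A) = 1/(13.7×17.6) = 0.004147 K/W
R_total = 0.05306 K/W
Q = ΔT / R_total = 192 / 0.05306

Q ≈ 3620 W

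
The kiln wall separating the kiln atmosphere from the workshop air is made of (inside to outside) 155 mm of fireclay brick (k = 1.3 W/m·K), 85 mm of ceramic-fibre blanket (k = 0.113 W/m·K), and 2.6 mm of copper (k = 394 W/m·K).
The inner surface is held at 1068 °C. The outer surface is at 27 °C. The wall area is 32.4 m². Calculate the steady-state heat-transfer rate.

Q ≈ 38700 W

Thermal resistances in series:
R_fireclay brick = L/(kA) = 0.155/(1.3×32.4) = 0.00368 K/W
R_ceramic-fibre blanket = L/(kA) = 0.085/(0.113×32.4) = 0.02322 K/W
R_copper = L/(kA) = 0.0026/(394×32.4) = 2.037×10^-7 K/W
R_total = 0.0269 K/W
Q = ΔT / R_total = 1041 / 0.0269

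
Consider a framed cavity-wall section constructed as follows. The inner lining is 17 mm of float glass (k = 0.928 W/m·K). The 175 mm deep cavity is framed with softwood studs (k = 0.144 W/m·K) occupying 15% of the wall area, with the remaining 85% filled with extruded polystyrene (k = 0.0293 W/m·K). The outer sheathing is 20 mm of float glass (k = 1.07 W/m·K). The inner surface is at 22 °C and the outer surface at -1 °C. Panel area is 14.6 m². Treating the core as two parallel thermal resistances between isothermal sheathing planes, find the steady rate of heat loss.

Q ≈ 88.4 W

Sheathing layers in series; stud and cavity paths in parallel between them.
R_inner = 0.017/(0.928×14.6) = 0.001255 K/W
R_stud  = 0.175/(0.144×0.15×14.6) = 0.5549 K/W
R_cav   = 0.175/(0.0293×0.85×14.6) = 0.4813 K/W
1/R_core = 1/R_stud + 1/R_cav → R_core = 0.2577 K/W
R_outer = 0.02/(1.07×14.6) = 0.00128 K/W
R_total = 0.2603 K/W
Q = ΔT/R_total = 23/0.2603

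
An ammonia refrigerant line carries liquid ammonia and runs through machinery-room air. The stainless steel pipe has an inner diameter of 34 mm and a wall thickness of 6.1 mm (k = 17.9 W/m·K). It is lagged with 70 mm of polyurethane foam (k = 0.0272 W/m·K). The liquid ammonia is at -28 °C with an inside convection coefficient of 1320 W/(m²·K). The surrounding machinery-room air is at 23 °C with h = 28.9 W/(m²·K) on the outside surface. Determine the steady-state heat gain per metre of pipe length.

q′ ≈ 6.2 W/m

Cylindrical conduction, so R = ln(r₂/r₁)/(2πkL) per layer, in series:
R_inner film = 1/(h_i·2πr₁L) = 1/(1320×2π×0.017×1) = 0.007092 K/W
R_stainless steel pipe wall = ln(23.1/17)/(2π×17.9×1) = 0.002726 K/W
R_polyurethane foam = ln(93.1/23.1)/(2π×0.0272×1) = 8.156 K/W
R_outer film = 1/(h_o·2πr_oL) = 1/(28.9×2π×0.0931×1) = 0.05915 K/W
R_total = 8.225 K/W
Q = ΔT/R_total = 51/8.225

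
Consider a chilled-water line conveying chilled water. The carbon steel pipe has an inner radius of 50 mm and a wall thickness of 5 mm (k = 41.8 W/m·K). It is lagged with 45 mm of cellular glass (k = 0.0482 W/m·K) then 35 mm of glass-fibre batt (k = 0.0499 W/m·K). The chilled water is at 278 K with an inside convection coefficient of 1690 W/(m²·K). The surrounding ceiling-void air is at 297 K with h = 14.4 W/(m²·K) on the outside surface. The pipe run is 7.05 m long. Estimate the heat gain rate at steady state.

Per-layer cylindrical resistances, series-summed:
R_inner film = 1/(h_i·2πr₁L) = 1/(1690×2π×0.05×7.05) = 2.672×10^-4 K/W
R_carbon steel pipe wall = ln(55/50)/(2π×41.8×7.05) = 5.147×10^-5 K/W
R_cellular glass = ln(100/55)/(2π×0.0482×7.05) = 0.28 K/W
R_glass-fibre batt = ln(135/100)/(2π×0.0499×7.05) = 0.1358 K/W
R_outer film = 1/(h_o·2πr_oL) = 1/(14.4×2π×0.135×7.05) = 0.01161 K/W
R_total = 0.4277 K/W
Q = ΔT/R_total = 19/0.4277

Q ≈ 44.4 W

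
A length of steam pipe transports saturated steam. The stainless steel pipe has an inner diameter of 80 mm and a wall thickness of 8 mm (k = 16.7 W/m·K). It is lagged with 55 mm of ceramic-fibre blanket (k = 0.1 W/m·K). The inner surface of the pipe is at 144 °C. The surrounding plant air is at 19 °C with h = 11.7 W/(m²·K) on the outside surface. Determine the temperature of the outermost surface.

T ≈ 31.2 °C

Radial resistances (cylindrical: R_cond = ln(r_o/r_i)/(2πkL), R_conv = 1/(h·2πrL)):
R_stainless steel pipe wall = ln(48/40)/(2π×16.7×1) = 0.001738 K/W
R_ceramic-fibre blanket = ln(103/48)/(2π×0.1×1) = 1.215 K/W
R_outer film = 1/(h_o·2πr_oL) = 1/(11.7×2π×0.103×1) = 0.1321 K/W
R_total = 1.349 K/W
Q = ΔT/R_total = 125/1.349
Q = 92.7 W/m
T_interface = T_inner − Q·ΣR(inner→interface) = 144 − 92.7×1.217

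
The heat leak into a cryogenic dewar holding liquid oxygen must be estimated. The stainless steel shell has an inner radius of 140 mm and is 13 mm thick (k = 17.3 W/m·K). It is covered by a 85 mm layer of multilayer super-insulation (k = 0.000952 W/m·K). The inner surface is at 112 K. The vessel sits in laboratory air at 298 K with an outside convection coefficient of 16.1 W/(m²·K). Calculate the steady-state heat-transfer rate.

Q ≈ 0.953 W

Spherical conduction: R = (1/r_in − 1/r_out)/(4πk) per layer; series-sum.
R_stainless steel shell = (1/0.14 − 1/0.153)/(4π×17.3) = 0.002792 K/W
R_multilayer super-insulation = (1/0.153 − 1/0.238)/(4π×0.000952) = 195.1 K/W
R_outer film = 1/(h·4πr_o²) = 1/(16.1×4π×0.238²) = 0.08726 K/W
R_total = 195.2 K/W
Q = ΔT/R_total = 186/195.2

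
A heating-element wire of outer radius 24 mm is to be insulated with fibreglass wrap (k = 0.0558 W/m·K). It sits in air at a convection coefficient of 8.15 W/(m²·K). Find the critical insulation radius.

For a cylinder r_cr = k/h = 0.0558/8.15
r_cr = 6.85 mm; since the bare radius (24 mm) is above r_cr, any added insulation will reduce heat loss.

r_cr ≈ 6.85 mm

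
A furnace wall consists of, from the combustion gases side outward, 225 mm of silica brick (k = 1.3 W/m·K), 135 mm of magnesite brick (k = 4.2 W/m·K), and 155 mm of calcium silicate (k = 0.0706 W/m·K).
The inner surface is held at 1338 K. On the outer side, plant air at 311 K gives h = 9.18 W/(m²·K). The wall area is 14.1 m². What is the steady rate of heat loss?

Q ≈ 5770 W

Model the wall as resistances in series:
R_silica brick = L/(kA) = 0.225/(1.3×14.1) = 0.01227 K/W
R_magnesite brick = L/(kA) = 0.135/(4.2×14.1) = 0.00228 K/W
R_calcium silicate = L/(kA) = 0.155/(0.0706×14.1) = 0.1557 K/W
R_outer film = 1/(h_o·A) = 1/(9.18×14.1) = 0.007726 K/W
R_total = 0.178 K/W
Q = ΔT / R_total = 1027 / 0.178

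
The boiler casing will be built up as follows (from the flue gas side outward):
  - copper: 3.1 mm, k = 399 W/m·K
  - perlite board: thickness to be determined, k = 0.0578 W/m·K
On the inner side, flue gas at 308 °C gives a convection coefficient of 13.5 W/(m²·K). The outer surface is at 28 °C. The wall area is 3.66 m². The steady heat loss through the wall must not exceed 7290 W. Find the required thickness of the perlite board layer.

Series thermal resistances:
R_inner film = 1/(h_i·A) = 1/(13.5×3.66) = 0.02024 K/W
R_copper = L/(kA) = 0.0031/(399×3.66) = 2.123×10^-6 K/W
Sum of the known resistances R_other = 0.02024 K/W
Required total resistance R_tot = ΔT/Q_allow = 280/7290 = 0.03841 K/W
R_perlite board = R_tot − R_other = 0.01817 K/W
L = R·k·A = 0.01817×0.0578×3.66

L ≈ 3.84 mm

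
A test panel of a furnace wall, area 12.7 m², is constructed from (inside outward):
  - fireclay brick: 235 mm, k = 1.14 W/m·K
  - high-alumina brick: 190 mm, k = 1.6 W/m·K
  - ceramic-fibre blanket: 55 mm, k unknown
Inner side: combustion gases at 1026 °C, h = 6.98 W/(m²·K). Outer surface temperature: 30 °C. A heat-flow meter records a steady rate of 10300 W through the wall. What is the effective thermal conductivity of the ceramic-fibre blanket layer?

Treating each layer as a thermal resistance in series:
R_inner film = 1/(h_i·A) = 1/(6.98×12.7) = 0.01128 K/W
R_fireclay brick = L/(kA) = 0.235/(1.14×12.7) = 0.01623 K/W
R_high-alumina brick = L/(kA) = 0.19/(1.6×12.7) = 0.00935 K/W
Sum of known resistances R_other = 0.03686 K/W
Total R = ΔT/Q = 996/10300 = 0.0967 K/W
R_ceramic-fibre blanket = R_total − R_other = 0.05984 K/W
k = L/(R·A) = 0.055/(0.05984×12.7)

k ≈ 0.0724 W/(m·K)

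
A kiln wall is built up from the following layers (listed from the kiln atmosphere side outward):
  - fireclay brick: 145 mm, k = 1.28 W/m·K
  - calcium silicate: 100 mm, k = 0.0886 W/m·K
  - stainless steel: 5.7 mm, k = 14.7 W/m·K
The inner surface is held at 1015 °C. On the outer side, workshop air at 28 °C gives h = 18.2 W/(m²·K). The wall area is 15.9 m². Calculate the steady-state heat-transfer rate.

Q ≈ 12100 W

Using the resistance-network approach (series):
R_fireclay brick = L/(kA) = 0.145/(1.28×15.9) = 0.007125 K/W
R_calcium silicate = L/(kA) = 0.1/(0.0886×15.9) = 0.07099 K/W
R_stainless steel = L/(kA) = 0.0057/(14.7×15.9) = 2.439×10^-5 K/W
R_outer film = 1/(h_o·A) = 1/(18.2×15.9) = 0.003456 K/W
R_total = 0.08159 K/W
Q = ΔT / R_total = 987 / 0.08159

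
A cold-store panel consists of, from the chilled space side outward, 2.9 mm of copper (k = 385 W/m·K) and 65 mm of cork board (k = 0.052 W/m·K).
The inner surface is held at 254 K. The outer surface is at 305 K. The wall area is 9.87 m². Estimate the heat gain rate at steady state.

Q ≈ 403 W

Model the wall as resistances in series:
R_copper = L/(kA) = 0.0029/(385×9.87) = 7.632×10^-7 K/W
R_cork board = L/(kA) = 0.065/(0.052×9.87) = 0.1266 K/W
R_total = 0.1266 K/W
Q = ΔT / R_total = 51 / 0.1266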